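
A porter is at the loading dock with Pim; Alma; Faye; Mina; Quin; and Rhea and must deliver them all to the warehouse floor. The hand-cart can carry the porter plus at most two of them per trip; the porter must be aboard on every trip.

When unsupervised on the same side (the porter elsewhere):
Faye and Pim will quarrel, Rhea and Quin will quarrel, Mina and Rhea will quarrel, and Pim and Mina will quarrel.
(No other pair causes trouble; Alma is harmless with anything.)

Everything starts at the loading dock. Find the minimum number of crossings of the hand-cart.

7

Counting alone: the porter can take at most 2 across per trip to the warehouse floor, so moving all 6 needs at least 3 loaded trips out, with a return between consecutive ones — at least 5 crossings.
The safety rule pushes this higher. Following every safe sequence of crossings, the most of the 6 that can be at the warehouse floor as the hand-cart arrives there on crossing 5 is 5 — never all 6.
So no plan with fewer than 7 crossings exists, and this one achieves 7:
1. Porter goes to the warehouse floor with Pim and Rhea.
2. Porter goes back to the loading dock alone.
3. Porter goes to the warehouse floor with Alma and Faye.
4. Porter goes back to the loading dock with Pim.
5. Porter goes to the warehouse floor with Mina and Quin.
6. Porter goes back to the loading dock with Rhea.
7. Porter goes to the warehouse floor with Pim and Rhea.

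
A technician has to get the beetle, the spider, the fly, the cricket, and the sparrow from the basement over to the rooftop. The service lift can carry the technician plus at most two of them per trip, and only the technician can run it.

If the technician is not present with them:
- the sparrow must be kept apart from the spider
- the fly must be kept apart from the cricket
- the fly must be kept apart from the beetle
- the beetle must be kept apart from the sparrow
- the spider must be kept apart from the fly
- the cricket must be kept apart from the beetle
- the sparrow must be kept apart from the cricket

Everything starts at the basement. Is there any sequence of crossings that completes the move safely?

No

Whatever the first load, the items left behind include a forbidden pair without the technician. No opening move is safe, so no plan exists.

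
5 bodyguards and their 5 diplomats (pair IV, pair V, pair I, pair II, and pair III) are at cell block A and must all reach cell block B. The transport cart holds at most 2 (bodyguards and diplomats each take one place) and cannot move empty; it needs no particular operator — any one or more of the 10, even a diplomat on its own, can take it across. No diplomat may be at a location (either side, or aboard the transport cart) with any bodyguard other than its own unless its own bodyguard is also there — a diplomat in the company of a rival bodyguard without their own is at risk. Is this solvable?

No

Following every safe sequence of crossings from the start, the most of the 10 that can be at cell block B as the transport cart arrives there on crossings 1, 3, 5, 7 is 2, 3, 4, 5 respectively; the best ever achieved is 5 of 10.
From crossing 9 on, no configuration arises that was not already reachable earlier: only 82 distinct safe configurations (who is on which side, and where the transport cart is) can ever be reached, none of them has everyone across, and every continuation just revisits them. So no valid plan exists.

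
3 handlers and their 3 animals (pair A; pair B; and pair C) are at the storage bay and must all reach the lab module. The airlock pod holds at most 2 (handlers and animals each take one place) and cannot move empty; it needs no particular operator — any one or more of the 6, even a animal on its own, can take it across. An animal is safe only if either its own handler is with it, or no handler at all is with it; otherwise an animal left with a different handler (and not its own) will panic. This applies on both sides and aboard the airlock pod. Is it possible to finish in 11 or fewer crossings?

Yes

Yes — this plan uses 11 crossings (≤ 11):
1. animal A and handler A cross → the lab module.
2. handler A crosses ← the storage bay.
3. animal B and animal C cross → the lab module.
4. animal A crosses ← the storage bay.
5. handler B and handler C cross → the lab module.
6. animal B and handler B cross ← the storage bay.
7. handler A and handler B cross → the lab module.
8. animal C crosses ← the storage bay.
9. animal A and animal B cross → the lab module.
10. handler C crosses ← the storage bay.
11. animal C and handler C cross → the lab module.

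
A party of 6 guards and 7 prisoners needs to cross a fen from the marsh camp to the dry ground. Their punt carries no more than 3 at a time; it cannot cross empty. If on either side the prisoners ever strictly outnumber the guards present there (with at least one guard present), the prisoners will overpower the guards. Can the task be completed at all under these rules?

The prisoners already outnumber the guards at the marsh camp before anyone moves, so the starting position itself is disallowed.

No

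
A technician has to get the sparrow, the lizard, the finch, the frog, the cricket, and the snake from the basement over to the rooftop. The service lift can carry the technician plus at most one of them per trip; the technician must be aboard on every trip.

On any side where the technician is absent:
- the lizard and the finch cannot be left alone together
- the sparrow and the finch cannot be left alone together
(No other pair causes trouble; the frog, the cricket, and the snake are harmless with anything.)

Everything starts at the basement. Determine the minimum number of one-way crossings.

13

Counting alone: the technician can take at most 1 across per trip to the rooftop, so moving all 6 needs at least 6 loaded trips out, with a return between consecutive ones — at least 11 crossings.
The safety rule pushes this higher. Following every safe sequence of crossings, the most of the 6 that can be at the rooftop as the service lift arrives there on crossing 11 is 5 — never all 6.
So no plan with fewer than 13 crossings exists, and this one achieves 13:
1. Technician goes to the rooftop with the finch.  [the basement: the cricket, the frog, the lizard, the snake, the sparrow | the rooftop: the finch]
2. Technician goes back to the basement alone.  [the basement: the cricket, the frog, the lizard, the snake, the sparrow | the rooftop: the finch]
3. Technician goes to the rooftop with the sparrow.  [the basement: the cricket, the frog, the lizard, the snake | the rooftop: the finch, the sparrow]
4. Technician goes back to the basement with the finch.  [the basement: the cricket, the finch, the frog, the lizard, the snake | the rooftop: the sparrow]
5. Technician goes to the rooftop with the lizard.  [the basement: the cricket, the finch, the frog, the snake | the rooftop: the lizard, the sparrow]
6. Technician goes back to the basement alone.  [the basement: the cricket, the finch, the frog, the snake | the rooftop: the lizard, the sparrow]
7. Technician goes to the rooftop with the frog.  [the basement: the cricket, the finch, the snake | the rooftop: the frog, the lizard, the sparrow]
8. Technician goes back to the basement alone.  [the basement: the cricket, the finch, the snake | the rooftop: the frog, the lizard, the sparrow]
9. Technician goes to the rooftop with the cricket.  [the basement: the finch, the snake | the rooftop: the cricket, the frog, the lizard, the sparrow]
10. Technician goes back to the basement alone.  [the basement: the finch, the snake | the rooftop: the cricket, the frog, the lizard, the sparrow]
11. Technician goes to the rooftop with the snake.  [the basement: the finch | the rooftop: the cricket, the frog, the lizard, the snake, the sparrow]
12. Technician goes back to the basement alone.  [the basement: the finch | the rooftop: the cricket, the frog, the lizard, the snake, the sparrow]
13. Technician goes to the rooftop with the finch.  [the basement: — | the rooftop: the cricket, the finch, the frog, the lizard, the snake, the sparrow]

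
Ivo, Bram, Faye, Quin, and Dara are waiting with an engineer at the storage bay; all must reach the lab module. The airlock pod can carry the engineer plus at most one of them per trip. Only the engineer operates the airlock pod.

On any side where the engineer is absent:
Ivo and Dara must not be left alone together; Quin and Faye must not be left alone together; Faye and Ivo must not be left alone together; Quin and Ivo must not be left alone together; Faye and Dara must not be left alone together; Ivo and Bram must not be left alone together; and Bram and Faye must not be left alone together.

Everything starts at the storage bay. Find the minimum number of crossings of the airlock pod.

impossible

Whatever the first load, the items left behind include a forbidden pair without the engineer. No opening move is safe, so no plan exists.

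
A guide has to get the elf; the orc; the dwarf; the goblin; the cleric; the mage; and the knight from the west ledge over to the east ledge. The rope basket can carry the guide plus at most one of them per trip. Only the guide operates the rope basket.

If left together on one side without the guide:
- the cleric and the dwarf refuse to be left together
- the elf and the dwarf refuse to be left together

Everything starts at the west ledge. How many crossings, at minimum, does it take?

15

Counting alone: the guide can take at most 1 across per trip to the east ledge, so moving all 7 needs at least 7 loaded trips out, with a return between consecutive ones — at least 13 crossings.
The safety rule pushes this higher. Following every safe sequence of crossings, the most of the 7 that can be at the east ledge as the rope basket arrives there on crossing 13 is 6 — never all 7.
So no plan with fewer than 15 crossings exists, and this one achieves 15:
1. Guide goes to the east ledge with the dwarf.
2. Guide goes back to the west ledge alone.
3. Guide goes to the east ledge with the elf.
4. Guide goes back to the west ledge with the dwarf.
5. Guide goes to the east ledge with the cleric.
6. Guide goes back to the west ledge alone.
7. Guide goes to the east ledge with the orc.
8. Guide goes back to the west ledge alone.
9. Guide goes to the east ledge with the goblin.
10. Guide goes back to the west ledge alone.
11. Guide goes to the east ledge with the mage.
12. Guide goes back to the west ledge alone.
13. Guide goes to the east ledge with the knight.
14. Guide goes back to the west ledge alone.
15. Guide goes to the east ledge with the dwarf.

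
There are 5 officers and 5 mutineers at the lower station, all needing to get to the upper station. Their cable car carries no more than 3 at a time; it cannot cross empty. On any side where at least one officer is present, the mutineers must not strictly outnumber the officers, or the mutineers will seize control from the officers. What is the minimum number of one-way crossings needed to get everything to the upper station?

Counting alone: each trip to the upper station takes at most 3 across and each return brings at least 1 back, so after t trips out (and t−1 returns) at most 3t − (t−1) of the 10 are across; that first reaches 10 at t = 5, so at least 9 crossings are needed.
The safety rule pushes this higher. Following every safe sequence of crossings, the most of the 10 that can be at the upper station as the cable car arrives there on crossing 9 is 9 — never all 10.
So no plan with fewer than 11 crossings exists, and this one achieves 11:
1. 2 mutineers → the upper station.  (the lower station: 5O 3M; the upper station: 0O 2M)
2. 1 mutineer ← the lower station.  (the lower station: 5O 4M; the upper station: 0O 1M)
3. 3 mutineers → the upper station.  (the lower station: 5O 1M; the upper station: 0O 4M)
4. 1 mutineer ← the lower station.  (the lower station: 5O 2M; the upper station: 0O 3M)
5. 3 officers → the upper station.  (the lower station: 2O 2M; the upper station: 3O 3M)
6. 1 officer and 1 mutineer ← the lower station.  (the lower station: 3O 3M; the upper station: 2O 2M)
7. 3 officers → the upper station.  (the lower station: 0O 3M; the upper station: 5O 2M)
8. 1 mutineer ← the lower station.  (the lower station: 0O 4M; the upper station: 5O 1M)
9. 2 mutineers → the upper station.  (the lower station: 0O 2M; the upper station: 5O 3M)
10. 1 mutineer ← the lower station.  (the lower station: 0O 3M; the upper station: 5O 2M)
11. 3 mutineers → the upper station.  (the lower station: 0O 0M; the upper station: 5O 5M)

11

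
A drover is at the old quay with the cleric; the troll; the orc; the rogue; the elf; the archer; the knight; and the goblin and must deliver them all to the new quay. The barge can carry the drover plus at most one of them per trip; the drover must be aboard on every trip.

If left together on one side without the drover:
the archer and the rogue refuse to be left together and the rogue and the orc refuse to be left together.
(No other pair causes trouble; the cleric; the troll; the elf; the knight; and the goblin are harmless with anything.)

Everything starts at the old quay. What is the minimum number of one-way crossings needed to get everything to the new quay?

17

Counting alone: the drover can take at most 1 across per trip to the new quay, so moving all 8 needs at least 8 loaded trips out, with a return between consecutive ones — at least 15 crossings.
The safety rule pushes this higher. Following every safe sequence of crossings, the most of the 8 that can be at the new quay as the barge arrives there on crossing 15 is 7 — never all 8.
So no plan with fewer than 17 crossings exists, and this one achieves 17:
1. Drover goes to the new quay with the rogue.
2. Drover goes back to the old quay alone.
3. Drover goes to the new quay with the cleric.
4. Drover goes back to the old quay alone.
5. Drover goes to the new quay with the troll.
6. Drover goes back to the old quay alone.
7. Drover goes to the new quay with the orc.
8. Drover goes back to the old quay with the rogue.
9. Drover goes to the new quay with the archer.
10. Drover goes back to the old quay alone.
11. Drover goes to the new quay with the elf.
12. Drover goes back to the old quay alone.
13. Drover goes to the new quay with the knight.
14. Drover goes back to the old quay alone.
15. Drover goes to the new quay with the goblin.
16. Drover goes back to the old quay alone.
17. Drover goes to the new quay with the rogue.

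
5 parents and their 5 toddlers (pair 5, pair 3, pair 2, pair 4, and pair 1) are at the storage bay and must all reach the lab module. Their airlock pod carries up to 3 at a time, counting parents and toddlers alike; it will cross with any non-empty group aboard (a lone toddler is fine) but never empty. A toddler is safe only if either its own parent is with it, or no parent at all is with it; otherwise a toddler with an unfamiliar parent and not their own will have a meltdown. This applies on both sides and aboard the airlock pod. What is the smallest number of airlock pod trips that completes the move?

Counting alone: each trip to the lab module takes at most 3 across and each return brings at least 1 back, so after t trips out (and t−1 returns) at most 3t − (t−1) of the 10 are across; that first reaches 10 at t = 5, so at least 9 crossings are needed.
The safety rule pushes this higher. Following every safe sequence of crossings, the most of the 10 that can be at the lab module as the airlock pod arrives there on crossing 9 is 9 — never all 10.
So no plan with fewer than 11 crossings exists, and this one achieves 11:
1. parent 5 and toddler 5 cross → the lab module.
2. parent 5 crosses ← the storage bay.
3. toddler 2, toddler 3, and toddler 4 cross → the lab module.
4. toddler 5 crosses ← the storage bay.
5. parent 2, parent 3, and parent 4 cross → the lab module.
6. parent 3 and toddler 3 cross ← the storage bay.
7. parent 1, parent 3, and parent 5 cross → the lab module.
8. toddler 2 crosses ← the storage bay.
9. toddler 3 and toddler 5 cross → the lab module.
10. toddler 5 crosses ← the storage bay.
11. toddler 1, toddler 2, and toddler 5 cross → the lab module.

11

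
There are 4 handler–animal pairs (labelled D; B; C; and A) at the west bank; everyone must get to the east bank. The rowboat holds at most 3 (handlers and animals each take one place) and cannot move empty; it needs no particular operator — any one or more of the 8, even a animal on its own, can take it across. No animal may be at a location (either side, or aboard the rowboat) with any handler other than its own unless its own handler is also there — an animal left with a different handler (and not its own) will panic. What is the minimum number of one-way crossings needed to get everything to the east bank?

Counting alone: each trip to the east bank takes at most 3 across and each return brings at least 1 back, so after t trips out (and t−1 returns) at most 3t − (t−1) of the 8 are across; that first reaches 8 at t = 4, so at least 7 crossings are needed.
The safety rule pushes this higher. Following every safe sequence of crossings, the most of the 8 that can be at the east bank as the rowboat arrives there on crossing 7 is 7 — never all 8.
So no plan with fewer than 9 crossings exists, and this one achieves 9:
1. animal D and handler D cross → the east bank.
2. handler D crosses ← the west bank.
3. animal B, handler B, and handler D cross → the east bank.
4. animal D and handler D cross ← the west bank.
5. handler A, handler C, and handler D cross → the east bank.
6. animal B crosses ← the west bank.
7. animal B and animal D cross → the east bank.
8. animal D crosses ← the west bank.
9. animal A, animal C, and animal D cross → the east bank.

9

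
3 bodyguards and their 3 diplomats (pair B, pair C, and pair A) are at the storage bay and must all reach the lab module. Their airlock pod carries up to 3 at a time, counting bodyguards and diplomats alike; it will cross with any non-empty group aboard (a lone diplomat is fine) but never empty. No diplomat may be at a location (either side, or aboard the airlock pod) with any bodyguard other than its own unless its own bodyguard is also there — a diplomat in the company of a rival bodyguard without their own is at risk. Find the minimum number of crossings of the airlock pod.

Counting alone: each trip to the lab module takes at most 3 across and each return brings at least 1 back, so after t trips out (and t−1 returns) at most 3t − (t−1) of the 6 are across; that first reaches 6 at t = 3, so at least 5 crossings are needed.
The plan below uses exactly 5 crossings, so it is optimal:
1. bodyguard B and diplomat B cross → the lab module.
2. bodyguard B crosses ← the storage bay.
3. bodyguard A, bodyguard B, and bodyguard C cross → the lab module.
4. diplomat B crosses ← the storage bay.
5. diplomat A, diplomat B, and diplomat C cross → the lab module.

5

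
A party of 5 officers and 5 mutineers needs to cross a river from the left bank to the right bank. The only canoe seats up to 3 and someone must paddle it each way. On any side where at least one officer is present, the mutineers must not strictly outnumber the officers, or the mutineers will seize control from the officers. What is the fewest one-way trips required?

11

Counting alone: each trip to the right bank takes at most 3 across and each return brings at least 1 back, so after t trips out (and t−1 returns) at most 3t − (t−1) of the 10 are across; that first reaches 10 at t = 5, so at least 9 crossings are needed.
The safety rule pushes this higher. Following every safe sequence of crossings, the most of the 10 that can be at the right bank as the canoe arrives there on crossing 9 is 9 — never all 10.
So no plan with fewer than 11 crossings exists, and this one achieves 11:
1. 2 mutineers → the right bank.  (the left bank: 5O 3M; the right bank: 0O 2M)
2. 1 mutineer ← the left bank.  (the left bank: 5O 4M; the right bank: 0O 1M)
3. 3 mutineers → the right bank.  (the left bank: 5O 1M; the right bank: 0O 4M)
4. 1 mutineer ← the left bank.  (the left bank: 5O 2M; the right bank: 0O 3M)
5. 3 officers → the right bank.  (the left bank: 2O 2M; the right bank: 3O 3M)
6. 1 officer and 1 mutineer ← the left bank.  (the left bank: 3O 3M; the right bank: 2O 2M)
7. 3 officers → the right bank.  (the left bank: 0O 3M; the right bank: 5O 2M)
8. 1 mutineer ← the left bank.  (the left bank: 0O 4M; the right bank: 5O 1M)
9. 2 mutineers → the right bank.  (the left bank: 0O 2M; the right bank: 5O 3M)
10. 1 mutineer ← the left bank.  (the left bank: 0O 3M; the right bank: 5O 2M)
11. 3 mutineers → the right bank.  (the left bank: 0O 0M; the right bank: 5O 5M)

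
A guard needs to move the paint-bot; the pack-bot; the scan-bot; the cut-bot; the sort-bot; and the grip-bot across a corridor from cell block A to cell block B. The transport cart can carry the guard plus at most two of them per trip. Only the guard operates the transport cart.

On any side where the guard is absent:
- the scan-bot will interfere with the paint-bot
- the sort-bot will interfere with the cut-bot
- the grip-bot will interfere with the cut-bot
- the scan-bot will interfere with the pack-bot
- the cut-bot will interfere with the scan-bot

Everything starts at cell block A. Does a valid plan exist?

1. Guard goes to cell block B with the cut-bot and the scan-bot.
2. Guard goes back to cell block A with the scan-bot.
3. Guard goes to cell block B with the pack-bot and the paint-bot.
4. Guard goes back to cell block A alone.
5. Guard goes to cell block B with the grip-bot and the sort-bot.
6. Guard goes back to cell block A with the cut-bot.
7. Guard goes to cell block B with the cut-bot and the scan-bot.

Yes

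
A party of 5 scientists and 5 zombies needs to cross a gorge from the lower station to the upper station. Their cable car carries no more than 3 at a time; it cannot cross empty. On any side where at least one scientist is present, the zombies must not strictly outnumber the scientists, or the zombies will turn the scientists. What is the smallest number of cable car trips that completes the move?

11

Counting alone: each trip to the upper station takes at most 3 across and each return brings at least 1 back, so after t trips out (and t−1 returns) at most 3t − (t−1) of the 10 are across; that first reaches 10 at t = 5, so at least 9 crossings are needed.
The safety rule pushes this higher. Following every safe sequence of crossings, the most of the 10 that can be at the upper station as the cable car arrives there on crossing 9 is 9 — never all 10.
So no plan with fewer than 11 crossings exists, and this one achieves 11:
1. 2 zombies → the upper station.  (the lower station: 5S 3Z; the upper station: 0S 2Z)
2. 1 zombie ← the lower station.  (the lower station: 5S 4Z; the upper station: 0S 1Z)
3. 3 zombies → the upper station.  (the lower station: 5S 1Z; the upper station: 0S 4Z)
4. 1 zombie ← the lower station.  (the lower station: 5S 2Z; the upper station: 0S 3Z)
5. 3 scientists → the upper station.  (the lower station: 2S 2Z; the upper station: 3S 3Z)
6. 1 scientist and 1 zombie ← the lower station.  (the lower station: 3S 3Z; the upper station: 2S 2Z)
7. 3 scientists → the upper station.  (the lower station: 0S 3Z; the upper station: 5S 2Z)
8. 1 zombie ← the lower station.  (the lower station: 0S 4Z; the upper station: 5S 1Z)
9. 2 zombies → the upper station.  (the lower station: 0S 2Z; the upper station: 5S 3Z)
10. 1 zombie ← the lower station.  (the lower station: 0S 3Z; the upper station: 5S 2Z)
11. 3 zombies → the upper station.  (the lower station: 0S 0Z; the upper station: 5S 5Z)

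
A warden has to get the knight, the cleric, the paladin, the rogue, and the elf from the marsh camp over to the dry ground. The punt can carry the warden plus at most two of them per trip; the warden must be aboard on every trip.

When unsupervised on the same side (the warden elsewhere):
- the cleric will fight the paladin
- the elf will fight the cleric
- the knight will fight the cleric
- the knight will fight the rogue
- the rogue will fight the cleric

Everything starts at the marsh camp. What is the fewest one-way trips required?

Counting alone: the warden can take at most 2 across per trip to the dry ground, so moving all 5 needs at least 3 loaded trips out, with a return between consecutive ones — at least 5 crossings.
The safety rule pushes this higher. Following every safe sequence of crossings, the most of the 5 that can be at the dry ground as the punt arrives there on crossing 5 is 4 — never all 5.
So no plan with fewer than 7 crossings exists, and this one achieves 7:
1. Warden goes to the dry ground with the cleric and the knight.  [the marsh camp: the elf, the paladin, the rogue | the dry ground: the cleric, the knight]
2. Warden goes back to the marsh camp with the knight.  [the marsh camp: the elf, the knight, the paladin, the rogue | the dry ground: the cleric]
3. Warden goes to the dry ground with the knight and the paladin.  [the marsh camp: the elf, the rogue | the dry ground: the cleric, the knight, the paladin]
4. Warden goes back to the marsh camp with the cleric.  [the marsh camp: the cleric, the elf, the rogue | the dry ground: the knight, the paladin]
5. Warden goes to the dry ground with the cleric and the elf.  [the marsh camp: the rogue | the dry ground: the cleric, the elf, the knight, the paladin]
6. Warden goes back to the marsh camp with the cleric.  [the marsh camp: the cleric, the rogue | the dry ground: the elf, the knight, the paladin]
7. Warden goes to the dry ground with the cleric and the rogue.  [the marsh camp: — | the dry ground: the cleric, the elf, the knight, the paladin, the rogue]

7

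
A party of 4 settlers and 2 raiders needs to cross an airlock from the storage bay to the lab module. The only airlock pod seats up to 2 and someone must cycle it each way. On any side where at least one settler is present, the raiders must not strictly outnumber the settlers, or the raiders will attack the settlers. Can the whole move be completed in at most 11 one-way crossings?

Yes — this plan uses 9 crossings (≤ 11):
1. 2 raiders → the lab module.  (the storage bay: 4S 0R; the lab module: 0S 2R)
2. 1 raider ← the storage bay.  (the storage bay: 4S 1R; the lab module: 0S 1R)
3. 2 settlers → the lab module.  (the storage bay: 2S 1R; the lab module: 2S 1R)
4. 1 raider ← the storage bay.  (the storage bay: 2S 2R; the lab module: 2S 0R)
5. 2 raiders → the lab module.  (the storage bay: 2S 0R; the lab module: 2S 2R)
6. 1 raider ← the storage bay.  (the storage bay: 2S 1R; the lab module: 2S 1R)
7. 1 settler and 1 raider → the lab module.  (the storage bay: 1S 0R; the lab module: 3S 2R)
8. 1 raider ← the storage bay.  (the storage bay: 1S 1R; the lab module: 3S 1R)
9. 1 settler and 1 raider → the lab module.  (the storage bay: 0S 0R; the lab module: 4S 2R)

Yes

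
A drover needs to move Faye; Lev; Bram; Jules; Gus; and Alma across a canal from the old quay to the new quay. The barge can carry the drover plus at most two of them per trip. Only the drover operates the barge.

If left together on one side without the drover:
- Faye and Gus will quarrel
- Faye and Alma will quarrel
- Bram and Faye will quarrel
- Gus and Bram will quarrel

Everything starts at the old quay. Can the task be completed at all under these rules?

1. Drover goes to the new quay with Bram and Faye.  [the old quay: Alma, Gus, Jules, Lev | the new quay: Bram, Faye]
2. Drover goes back to the old quay with Faye.  [the old quay: Alma, Faye, Gus, Jules, Lev | the new quay: Bram]
3. Drover goes to the new quay with Faye and Lev.  [the old quay: Alma, Gus, Jules | the new quay: Bram, Faye, Lev]
4. Drover goes back to the old quay with Faye.  [the old quay: Alma, Faye, Gus, Jules | the new quay: Bram, Lev]
5. Drover goes to the new quay with Faye and Jules.  [the old quay: Alma, Gus | the new quay: Bram, Faye, Jules, Lev]
6. Drover goes back to the old quay with Faye.  [the old quay: Alma, Faye, Gus | the new quay: Bram, Jules, Lev]
7. Drover goes to the new quay with Alma and Faye.  [the old quay: Gus | the new quay: Alma, Bram, Faye, Jules, Lev]
8. Drover goes back to the old quay with Faye.  [the old quay: Faye, Gus | the new quay: Alma, Bram, Jules, Lev]
9. Drover goes to the new quay with Faye and Gus.  [the old quay: — | the new quay: Alma, Bram, Faye, Gus, Jules, Lev]

Yes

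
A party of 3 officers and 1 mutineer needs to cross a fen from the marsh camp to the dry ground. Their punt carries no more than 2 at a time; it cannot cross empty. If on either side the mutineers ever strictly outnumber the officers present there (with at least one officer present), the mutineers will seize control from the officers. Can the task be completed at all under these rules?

1. 1 officer and 1 mutineer → the dry ground.  (the marsh camp: 2O 0M; the dry ground: 1O 1M)
2. 1 mutineer ← the marsh camp.  (the marsh camp: 2O 1M; the dry ground: 1O 0M)
3. 1 officer and 1 mutineer → the dry ground.  (the marsh camp: 1O 0M; the dry ground: 2O 1M)
4. 1 mutineer ← the marsh camp.  (the marsh camp: 1O 1M; the dry ground: 2O 0M)
5. 1 officer and 1 mutineer → the dry ground.  (the marsh camp: 0O 0M; the dry ground: 3O 1M)

Yes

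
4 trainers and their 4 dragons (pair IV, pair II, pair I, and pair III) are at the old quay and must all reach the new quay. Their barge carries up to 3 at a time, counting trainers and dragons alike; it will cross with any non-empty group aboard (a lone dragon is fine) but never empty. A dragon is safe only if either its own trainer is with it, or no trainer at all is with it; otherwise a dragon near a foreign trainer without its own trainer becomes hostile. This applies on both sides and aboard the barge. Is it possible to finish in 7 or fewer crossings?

No

Counting alone: each trip to the new quay takes at most 3 across and each return brings at least 1 back, so after t trips out (and t−1 returns) at most 3t − (t−1) of the 8 are across; that first reaches 8 at t = 4, so at least 7 crossings are needed.
The safety rule pushes this higher. Following every safe sequence of crossings, the most of the 8 that can be at the new quay as the barge arrives there on crossing 7 is 7 — never all 8.
So the move cannot be finished within 7 crossings. (The shortest complete plan takes 9:)
1. dragon IV and trainer IV cross → the new quay.
2. trainer IV crosses ← the old quay.
3. dragon II, trainer II, and trainer IV cross → the new quay.
4. dragon IV and trainer IV cross ← the old quay.
5. trainer I, trainer III, and trainer IV cross → the new quay.
6. dragon II crosses ← the old quay.
7. dragon II and dragon IV cross → the new quay.
8. dragon IV crosses ← the old quay.
9. dragon I, dragon III, and dragon IV cross → the new quay.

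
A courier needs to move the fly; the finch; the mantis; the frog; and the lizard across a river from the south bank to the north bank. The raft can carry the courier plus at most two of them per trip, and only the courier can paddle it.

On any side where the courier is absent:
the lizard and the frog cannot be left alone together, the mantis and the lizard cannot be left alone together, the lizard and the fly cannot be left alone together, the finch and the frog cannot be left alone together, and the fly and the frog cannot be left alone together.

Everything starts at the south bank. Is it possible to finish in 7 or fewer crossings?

Yes — this plan uses 7 crossings (≤ 7):
1. Courier goes to the north bank with the frog and the lizard.  [the south bank: the finch, the fly, the mantis | the north bank: the frog, the lizard]
2. Courier goes back to the south bank with the frog.  [the south bank: the finch, the fly, the frog, the mantis | the north bank: the lizard]
3. Courier goes to the north bank with the finch and the fly.  [the south bank: the frog, the mantis | the north bank: the finch, the fly, the lizard]
4. Courier goes back to the south bank with the fly.  [the south bank: the fly, the frog, the mantis | the north bank: the finch, the lizard]
5. Courier goes to the north bank with the fly and the mantis.  [the south bank: the frog | the north bank: the finch, the fly, the lizard, the mantis]
6. Courier goes back to the south bank with the lizard.  [the south bank: the frog, the lizard | the north bank: the finch, the fly, the mantis]
7. Courier goes to the north bank with the frog and the lizard.  [the south bank: — | the north bank: the finch, the fly, the frog, the lizard, the mantis]

Yes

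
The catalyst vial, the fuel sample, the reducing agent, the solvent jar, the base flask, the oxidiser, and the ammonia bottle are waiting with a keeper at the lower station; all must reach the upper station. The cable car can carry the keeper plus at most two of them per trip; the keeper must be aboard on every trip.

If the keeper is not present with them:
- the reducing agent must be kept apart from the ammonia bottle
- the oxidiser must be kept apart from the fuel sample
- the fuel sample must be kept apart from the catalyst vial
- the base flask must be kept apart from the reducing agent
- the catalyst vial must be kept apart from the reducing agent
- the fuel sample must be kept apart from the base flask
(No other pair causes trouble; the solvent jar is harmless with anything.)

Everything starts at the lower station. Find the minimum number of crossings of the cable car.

9

Counting alone: the keeper can take at most 2 across per trip to the upper station, so moving all 7 needs at least 4 loaded trips out, with a return between consecutive ones — at least 7 crossings.
The safety rule pushes this higher. Following every safe sequence of crossings, the most of the 7 that can be at the upper station as the cable car arrives there on crossing 7 is 6 — never all 7.
So no plan with fewer than 9 crossings exists, and this one achieves 9:
1. Keeper goes to the upper station with the fuel sample and the reducing agent.
2. Keeper goes back to the lower station alone.
3. Keeper goes to the upper station with the solvent jar.
4. Keeper goes back to the lower station alone.
5. Keeper goes to the upper station with the base flask and the catalyst vial.
6. Keeper goes back to the lower station with the fuel sample and the reducing agent.
7. Keeper goes to the upper station with the ammonia bottle and the oxidiser.
8. Keeper goes back to the lower station alone.
9. Keeper goes to the upper station with the fuel sample and the reducing agent.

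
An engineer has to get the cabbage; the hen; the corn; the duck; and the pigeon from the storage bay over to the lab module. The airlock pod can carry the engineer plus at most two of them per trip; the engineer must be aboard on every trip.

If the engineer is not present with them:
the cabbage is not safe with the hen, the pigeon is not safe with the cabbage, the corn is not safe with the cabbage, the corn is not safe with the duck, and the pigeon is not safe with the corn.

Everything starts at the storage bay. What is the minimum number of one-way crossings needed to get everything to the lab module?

7

Counting alone: the engineer can take at most 2 across per trip to the lab module, so moving all 5 needs at least 3 loaded trips out, with a return between consecutive ones — at least 5 crossings.
The safety rule pushes this higher. Following every safe sequence of crossings, the most of the 5 that can be at the lab module as the airlock pod arrives there on crossing 5 is 4 — never all 5.
So no plan with fewer than 7 crossings exists, and this one achieves 7:
1. Engineer goes to the lab module with the cabbage and the corn.
2. Engineer goes back to the storage bay with the cabbage.
3. Engineer goes to the lab module with the cabbage and the hen.
4. Engineer goes back to the storage bay with the cabbage.
5. Engineer goes to the lab module with the duck and the pigeon.
6. Engineer goes back to the storage bay with the corn.
7. Engineer goes to the lab module with the cabbage and the corn.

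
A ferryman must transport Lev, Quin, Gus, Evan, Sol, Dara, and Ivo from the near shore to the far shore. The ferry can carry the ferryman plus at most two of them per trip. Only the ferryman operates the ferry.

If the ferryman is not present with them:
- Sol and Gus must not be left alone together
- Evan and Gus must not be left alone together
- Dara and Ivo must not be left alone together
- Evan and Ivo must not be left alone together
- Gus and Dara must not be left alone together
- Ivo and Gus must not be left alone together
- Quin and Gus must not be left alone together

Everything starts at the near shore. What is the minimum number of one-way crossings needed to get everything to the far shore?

Counting alone: the ferryman can take at most 2 across per trip to the far shore, so moving all 7 needs at least 4 loaded trips out, with a return between consecutive ones — at least 7 crossings.
The safety rule pushes this higher. Following every safe sequence of crossings, the most of the 7 that can be at the far shore as the ferry arrives there on crossings 7, 9 is 5, 6 respectively — never all 7.
So no plan with fewer than 11 crossings exists, and this one achieves 11:
1. Ferryman goes to the far shore with Gus and Ivo.
2. Ferryman goes back to the near shore with Gus.
3. Ferryman goes to the far shore with Gus and Lev.
4. Ferryman goes back to the near shore with Gus.
5. Ferryman goes to the far shore with Gus and Quin.
6. Ferryman goes back to the near shore with Gus.
7. Ferryman goes to the far shore with Gus and Sol.
8. Ferryman goes back to the near shore with Gus.
9. Ferryman goes to the far shore with Dara and Evan.
10. Ferryman goes back to the near shore with Ivo.
11. Ferryman goes to the far shore with Gus and Ivo.

11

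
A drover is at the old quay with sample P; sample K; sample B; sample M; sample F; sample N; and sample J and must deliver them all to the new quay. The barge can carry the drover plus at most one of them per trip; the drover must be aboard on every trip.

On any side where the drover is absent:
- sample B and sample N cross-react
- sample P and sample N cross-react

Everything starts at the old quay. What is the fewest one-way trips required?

Counting alone: the drover can take at most 1 across per trip to the new quay, so moving all 7 needs at least 7 loaded trips out, with a return between consecutive ones — at least 13 crossings.
The safety rule pushes this higher. Following every safe sequence of crossings, the most of the 7 that can be at the new quay as the barge arrives there on crossing 13 is 6 — never all 7.
So no plan with fewer than 15 crossings exists, and this one achieves 15:
1. Drover goes to the new quay with sample N.
2. Drover goes back to the old quay alone.
3. Drover goes to the new quay with sample P.
4. Drover goes back to the old quay with sample N.
5. Drover goes to the new quay with sample B.
6. Drover goes back to the old quay alone.
7. Drover goes to the new quay with sample K.
8. Drover goes back to the old quay alone.
9. Drover goes to the new quay with sample M.
10. Drover goes back to the old quay alone.
11. Drover goes to the new quay with sample F.
12. Drover goes back to the old quay alone.
13. Drover goes to the new quay with sample J.
14. Drover goes back to the old quay alone.
15. Drover goes to the new quay with sample N.

15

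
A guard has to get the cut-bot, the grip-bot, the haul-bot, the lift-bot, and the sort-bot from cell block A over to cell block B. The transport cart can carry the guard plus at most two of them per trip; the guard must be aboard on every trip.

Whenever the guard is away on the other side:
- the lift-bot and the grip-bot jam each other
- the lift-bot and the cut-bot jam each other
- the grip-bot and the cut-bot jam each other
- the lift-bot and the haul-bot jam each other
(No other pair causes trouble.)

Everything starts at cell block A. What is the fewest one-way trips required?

7

Counting alone: the guard can take at most 2 across per trip to cell block B, so moving all 5 needs at least 3 loaded trips out, with a return between consecutive ones — at least 5 crossings.
The safety rule pushes this higher. Following every safe sequence of crossings, the most of the 5 that can be at cell block B as the transport cart arrives there on crossing 5 is 4 — never all 5.
So no plan with fewer than 7 crossings exists, and this one achieves 7:
1. Guard goes to cell block B with the cut-bot and the lift-bot.  [cell block A: the grip-bot, the haul-bot, the sort-bot | cell block B: the cut-bot, the lift-bot]
2. Guard goes back to cell block A with the cut-bot.  [cell block A: the cut-bot, the grip-bot, the haul-bot, the sort-bot | cell block B: the lift-bot]
3. Guard goes to cell block B with the cut-bot and the haul-bot.  [cell block A: the grip-bot, the sort-bot | cell block B: the cut-bot, the haul-bot, the lift-bot]
4. Guard goes back to cell block A with the lift-bot.  [cell block A: the grip-bot, the lift-bot, the sort-bot | cell block B: the cut-bot, the haul-bot]
5. Guard goes to cell block B with the grip-bot and the sort-bot.  [cell block A: the lift-bot | cell block B: the cut-bot, the grip-bot, the haul-bot, the sort-bot]
6. Guard goes back to cell block A with the cut-bot.  [cell block A: the cut-bot, the lift-bot | cell block B: the grip-bot, the haul-bot, the sort-bot]
7. Guard goes to cell block B with the cut-bot and the lift-bot.  [cell block A: — | cell block B: the cut-bot, the grip-bot, the haul-bot, the lift-bot, the sort-bot]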